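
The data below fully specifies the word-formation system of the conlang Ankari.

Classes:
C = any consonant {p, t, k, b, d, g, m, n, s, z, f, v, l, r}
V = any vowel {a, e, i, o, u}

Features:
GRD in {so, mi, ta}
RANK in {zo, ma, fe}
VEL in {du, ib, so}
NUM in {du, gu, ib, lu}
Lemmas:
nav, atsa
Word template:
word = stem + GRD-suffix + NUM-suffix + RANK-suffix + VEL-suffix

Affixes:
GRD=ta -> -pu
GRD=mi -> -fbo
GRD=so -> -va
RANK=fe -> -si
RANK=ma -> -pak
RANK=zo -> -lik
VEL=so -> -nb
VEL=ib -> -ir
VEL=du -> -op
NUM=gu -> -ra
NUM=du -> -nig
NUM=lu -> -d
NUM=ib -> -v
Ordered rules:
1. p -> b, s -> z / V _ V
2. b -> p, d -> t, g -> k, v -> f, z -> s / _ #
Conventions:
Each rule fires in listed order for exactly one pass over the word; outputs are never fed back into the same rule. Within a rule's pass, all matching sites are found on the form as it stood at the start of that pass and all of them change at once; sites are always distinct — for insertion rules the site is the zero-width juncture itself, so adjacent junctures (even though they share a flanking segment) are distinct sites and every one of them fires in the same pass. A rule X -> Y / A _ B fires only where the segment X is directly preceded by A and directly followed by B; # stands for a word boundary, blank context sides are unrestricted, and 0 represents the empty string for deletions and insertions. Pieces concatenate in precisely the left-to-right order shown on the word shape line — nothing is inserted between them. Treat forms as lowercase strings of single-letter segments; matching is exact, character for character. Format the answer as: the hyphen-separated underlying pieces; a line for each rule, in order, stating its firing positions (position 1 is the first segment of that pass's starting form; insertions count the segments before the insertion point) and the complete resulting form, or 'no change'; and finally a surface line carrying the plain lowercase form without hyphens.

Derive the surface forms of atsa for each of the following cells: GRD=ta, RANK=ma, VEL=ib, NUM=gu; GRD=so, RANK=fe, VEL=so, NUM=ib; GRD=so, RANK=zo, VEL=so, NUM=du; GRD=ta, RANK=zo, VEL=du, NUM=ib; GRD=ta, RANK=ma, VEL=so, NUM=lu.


cell GRD=ta, RANK=ma, VEL=ib, NUM=gu:
underlying: atsa-pu-ra-pak-ir
1. p -> b, s -> z / V _ V: fires at position(s) 5, 9: atsaburabakir
2. b -> p, d -> t, g -> k, v -> f, z -> s / _ #: no change
surface: atsaburabakir

cell GRD=so, RANK=fe, VEL=so, NUM=ib:
underlying: atsa-va-v-si-nb
1. p -> b, s -> z / V _ V: no change
2. b -> p, d -> t, g -> k, v -> f, z -> s / _ #: fires at position(s) 11: atsavavsinp
surface: atsavavsinp

cell GRD=so, RANK=zo, VEL=so, NUM=du:
underlying: atsa-va-nig-lik-nb
1. p -> b, s -> z / V _ V: no change
2. b -> p, d -> t, g -> k, v -> f, z -> s / _ #: fires at position(s) 14: atsavanigliknp
surface: atsavanigliknp

cell GRD=ta, RANK=zo, VEL=du, NUM=ib:
underlying: atsa-pu-v-lik-op
1. p -> b, s -> z / V _ V: fires at position(s) 5: atsabuvlikop
2. b -> p, d -> t, g -> k, v -> f, z -> s / _ #: no change
surface: atsabuvlikop

cell GRD=ta, RANK=ma, VEL=so, NUM=lu:
underlying: atsa-pu-d-pak-nb
1. p -> b, s -> z / V _ V: fires at position(s) 5: atsabudpaknb
2. b -> p, d -> t, g -> k, v -> f, z -> s / _ #: fires at position(s) 12: atsabudpaknp
surface: atsabudpaknp


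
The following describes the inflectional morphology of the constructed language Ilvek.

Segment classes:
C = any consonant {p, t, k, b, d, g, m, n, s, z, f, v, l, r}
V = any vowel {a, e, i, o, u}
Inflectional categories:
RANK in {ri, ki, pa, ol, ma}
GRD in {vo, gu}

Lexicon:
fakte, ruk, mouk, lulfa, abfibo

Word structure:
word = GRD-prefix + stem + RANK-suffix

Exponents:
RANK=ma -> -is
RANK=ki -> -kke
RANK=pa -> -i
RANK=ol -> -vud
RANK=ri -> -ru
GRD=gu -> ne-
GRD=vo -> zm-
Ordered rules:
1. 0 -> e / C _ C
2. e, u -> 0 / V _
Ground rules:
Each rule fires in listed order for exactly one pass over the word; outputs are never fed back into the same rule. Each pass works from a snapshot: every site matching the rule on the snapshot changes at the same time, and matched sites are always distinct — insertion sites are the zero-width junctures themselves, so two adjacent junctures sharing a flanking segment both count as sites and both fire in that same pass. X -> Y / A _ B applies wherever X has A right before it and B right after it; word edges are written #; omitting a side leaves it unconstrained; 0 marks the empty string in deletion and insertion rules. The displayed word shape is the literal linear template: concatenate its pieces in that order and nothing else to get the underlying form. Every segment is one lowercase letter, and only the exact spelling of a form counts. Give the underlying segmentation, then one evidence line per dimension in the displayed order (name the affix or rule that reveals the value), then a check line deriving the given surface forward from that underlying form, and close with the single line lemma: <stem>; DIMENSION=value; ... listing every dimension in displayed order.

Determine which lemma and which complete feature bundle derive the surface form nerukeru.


underlying: ne-ruk-ru
RANK=ri - signalled by the affix -ru
GRD=gu - signalled by the affix ne-
check: nerukru -> nerukeru -> nerukeru
lemma: ruk; RANK=ri; GRD=gu


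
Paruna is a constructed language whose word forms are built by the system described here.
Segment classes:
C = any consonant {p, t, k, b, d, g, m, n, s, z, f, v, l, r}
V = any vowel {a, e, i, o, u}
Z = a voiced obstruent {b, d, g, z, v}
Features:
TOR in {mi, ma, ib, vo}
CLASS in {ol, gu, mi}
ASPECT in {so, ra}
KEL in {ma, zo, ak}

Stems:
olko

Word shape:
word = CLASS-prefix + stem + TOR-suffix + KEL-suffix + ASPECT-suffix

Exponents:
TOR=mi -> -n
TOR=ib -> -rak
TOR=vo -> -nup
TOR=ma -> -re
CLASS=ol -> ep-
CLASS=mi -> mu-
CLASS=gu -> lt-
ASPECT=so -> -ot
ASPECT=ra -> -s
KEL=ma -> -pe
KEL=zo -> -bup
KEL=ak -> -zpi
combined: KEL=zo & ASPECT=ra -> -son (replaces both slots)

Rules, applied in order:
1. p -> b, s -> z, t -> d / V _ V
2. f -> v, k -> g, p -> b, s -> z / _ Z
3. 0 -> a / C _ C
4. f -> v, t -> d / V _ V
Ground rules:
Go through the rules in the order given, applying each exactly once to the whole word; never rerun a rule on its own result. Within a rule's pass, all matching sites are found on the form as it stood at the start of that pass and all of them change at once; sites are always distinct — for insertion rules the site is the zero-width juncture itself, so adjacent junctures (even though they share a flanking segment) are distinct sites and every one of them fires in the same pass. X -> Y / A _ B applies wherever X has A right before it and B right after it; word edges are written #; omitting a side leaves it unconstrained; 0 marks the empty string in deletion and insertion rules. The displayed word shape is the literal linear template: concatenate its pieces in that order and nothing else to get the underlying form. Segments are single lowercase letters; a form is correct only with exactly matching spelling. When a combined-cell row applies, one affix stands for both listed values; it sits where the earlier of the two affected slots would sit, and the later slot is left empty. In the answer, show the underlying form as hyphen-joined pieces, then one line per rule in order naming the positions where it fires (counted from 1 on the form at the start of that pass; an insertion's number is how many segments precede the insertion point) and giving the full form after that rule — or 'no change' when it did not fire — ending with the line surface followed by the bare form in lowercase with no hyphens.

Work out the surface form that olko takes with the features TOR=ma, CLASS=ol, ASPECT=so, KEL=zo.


underlying: ep-olko-re-bup-ot
1. p -> b, s -> z, t -> d / V _ V: fires at position(s) 2, 11: ebolkorebubot
2. f -> v, k -> g, p -> b, s -> z / _ Z: no change
3. 0 -> a / C _ C: inserts after position(s) 4: ebolakorebubot
4. f -> v, t -> d / V _ V: no change
surface: ebolakorebubot


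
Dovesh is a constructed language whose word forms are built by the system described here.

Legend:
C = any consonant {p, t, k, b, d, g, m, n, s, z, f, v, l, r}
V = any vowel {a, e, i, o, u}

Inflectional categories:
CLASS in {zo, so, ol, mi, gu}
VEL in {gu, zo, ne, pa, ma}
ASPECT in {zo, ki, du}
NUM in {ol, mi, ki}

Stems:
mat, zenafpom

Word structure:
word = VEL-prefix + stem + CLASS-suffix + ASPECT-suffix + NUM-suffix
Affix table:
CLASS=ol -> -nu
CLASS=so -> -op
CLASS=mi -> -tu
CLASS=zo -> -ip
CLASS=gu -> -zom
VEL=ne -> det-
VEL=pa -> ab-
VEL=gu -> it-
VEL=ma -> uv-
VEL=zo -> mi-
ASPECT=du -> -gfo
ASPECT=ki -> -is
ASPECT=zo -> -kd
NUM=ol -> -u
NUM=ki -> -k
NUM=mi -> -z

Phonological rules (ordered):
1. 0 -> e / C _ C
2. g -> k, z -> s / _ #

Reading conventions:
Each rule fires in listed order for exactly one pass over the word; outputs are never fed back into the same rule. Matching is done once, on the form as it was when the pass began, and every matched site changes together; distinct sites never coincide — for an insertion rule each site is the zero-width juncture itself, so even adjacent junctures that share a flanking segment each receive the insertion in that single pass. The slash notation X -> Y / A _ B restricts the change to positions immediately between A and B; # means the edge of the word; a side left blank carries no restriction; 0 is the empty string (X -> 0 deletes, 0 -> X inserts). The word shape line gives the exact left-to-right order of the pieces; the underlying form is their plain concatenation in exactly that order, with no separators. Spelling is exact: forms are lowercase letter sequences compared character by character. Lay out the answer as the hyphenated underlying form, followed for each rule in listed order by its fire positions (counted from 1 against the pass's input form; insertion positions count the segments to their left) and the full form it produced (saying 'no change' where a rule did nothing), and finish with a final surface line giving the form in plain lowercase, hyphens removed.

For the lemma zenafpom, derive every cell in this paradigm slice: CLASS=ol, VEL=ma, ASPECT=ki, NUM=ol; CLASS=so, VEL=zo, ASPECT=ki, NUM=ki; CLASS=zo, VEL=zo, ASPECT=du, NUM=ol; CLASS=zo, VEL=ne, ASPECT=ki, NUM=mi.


cell CLASS=ol, VEL=ma, ASPECT=ki, NUM=ol:
underlying: uv-zenafpom-nu-is-u
1. 0 -> e / C _ C: inserts after position(s) 2, 7, 10: uvezenafepomenuisu
2. g -> k, z -> s / _ #: no change
surface: uvezenafepomenuisu

cell CLASS=so, VEL=zo, ASPECT=ki, NUM=ki:
underlying: mi-zenafpom-op-is-k
1. 0 -> e / C _ C: inserts after position(s) 7, 14: mizenafepomopisek
2. g -> k, z -> s / _ #: no change
surface: mizenafepomopisek

cell CLASS=zo, VEL=zo, ASPECT=du, NUM=ol:
underlying: mi-zenafpom-ip-gfo-u
1. 0 -> e / C _ C: inserts after position(s) 7, 12, 13: mizenafepomipegefou
2. g -> k, z -> s / _ #: no change
surface: mizenafepomipegefou

cell CLASS=zo, VEL=ne, ASPECT=ki, NUM=mi:
underlying: det-zenafpom-ip-is-z
1. 0 -> e / C _ C: inserts after position(s) 3, 8, 15: detezenafepomipisez
2. g -> k, z -> s / _ #: fires at position(s) 19: detezenafepomipises
surface: detezenafepomipises


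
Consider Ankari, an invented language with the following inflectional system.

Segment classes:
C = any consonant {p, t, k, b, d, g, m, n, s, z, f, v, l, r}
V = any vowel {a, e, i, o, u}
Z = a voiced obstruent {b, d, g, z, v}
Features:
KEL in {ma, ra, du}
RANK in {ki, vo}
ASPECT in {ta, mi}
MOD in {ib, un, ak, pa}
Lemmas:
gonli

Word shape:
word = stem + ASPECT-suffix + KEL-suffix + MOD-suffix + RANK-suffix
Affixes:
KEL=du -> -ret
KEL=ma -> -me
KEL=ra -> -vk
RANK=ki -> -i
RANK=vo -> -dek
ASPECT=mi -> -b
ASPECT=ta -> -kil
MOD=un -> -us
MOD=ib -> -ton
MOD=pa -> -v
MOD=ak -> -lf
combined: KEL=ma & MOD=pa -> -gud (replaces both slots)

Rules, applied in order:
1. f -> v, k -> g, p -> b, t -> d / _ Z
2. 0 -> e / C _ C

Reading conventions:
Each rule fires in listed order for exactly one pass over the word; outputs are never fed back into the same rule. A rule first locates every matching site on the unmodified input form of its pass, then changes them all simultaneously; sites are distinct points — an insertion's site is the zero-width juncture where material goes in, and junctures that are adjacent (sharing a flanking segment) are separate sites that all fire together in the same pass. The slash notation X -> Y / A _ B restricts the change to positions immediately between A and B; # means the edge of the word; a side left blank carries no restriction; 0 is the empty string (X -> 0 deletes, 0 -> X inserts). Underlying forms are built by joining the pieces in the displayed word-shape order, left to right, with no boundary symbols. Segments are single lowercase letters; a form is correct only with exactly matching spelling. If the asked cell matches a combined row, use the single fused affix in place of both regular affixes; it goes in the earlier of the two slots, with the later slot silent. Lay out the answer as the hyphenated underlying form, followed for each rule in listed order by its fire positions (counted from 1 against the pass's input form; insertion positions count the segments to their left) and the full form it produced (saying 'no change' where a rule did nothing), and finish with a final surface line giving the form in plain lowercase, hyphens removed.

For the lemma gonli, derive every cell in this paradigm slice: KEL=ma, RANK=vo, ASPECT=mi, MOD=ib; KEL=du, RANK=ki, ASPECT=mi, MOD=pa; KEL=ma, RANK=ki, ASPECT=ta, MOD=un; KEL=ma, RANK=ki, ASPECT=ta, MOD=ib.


cell KEL=ma, RANK=vo, ASPECT=mi, MOD=ib:
underlying: gonli-b-me-ton-dek
1. f -> v, k -> g, p -> b, t -> d / _ Z: no change
2. 0 -> e / C _ C: inserts after position(s) 3, 6, 11: gonelibemetonedek
surface: gonelibemetonedek

cell KEL=du, RANK=ki, ASPECT=mi, MOD=pa:
underlying: gonli-b-ret-v-i
1. f -> v, k -> g, p -> b, t -> d / _ Z: fires at position(s) 9: gonlibredvi
2. 0 -> e / C _ C: inserts after position(s) 3, 6, 9: goneliberedevi
surface: goneliberedevi

cell KEL=ma, RANK=ki, ASPECT=ta, MOD=un:
underlying: gonli-kil-me-us-i
1. f -> v, k -> g, p -> b, t -> d / _ Z: no change
2. 0 -> e / C _ C: inserts after position(s) 3, 8: gonelikilemeusi
surface: gonelikilemeusi

cell KEL=ma, RANK=ki, ASPECT=ta, MOD=ib:
underlying: gonli-kil-me-ton-i
1. f -> v, k -> g, p -> b, t -> d / _ Z: no change
2. 0 -> e / C _ C: inserts after position(s) 3, 8: gonelikilemetoni
surface: gonelikilemetoni


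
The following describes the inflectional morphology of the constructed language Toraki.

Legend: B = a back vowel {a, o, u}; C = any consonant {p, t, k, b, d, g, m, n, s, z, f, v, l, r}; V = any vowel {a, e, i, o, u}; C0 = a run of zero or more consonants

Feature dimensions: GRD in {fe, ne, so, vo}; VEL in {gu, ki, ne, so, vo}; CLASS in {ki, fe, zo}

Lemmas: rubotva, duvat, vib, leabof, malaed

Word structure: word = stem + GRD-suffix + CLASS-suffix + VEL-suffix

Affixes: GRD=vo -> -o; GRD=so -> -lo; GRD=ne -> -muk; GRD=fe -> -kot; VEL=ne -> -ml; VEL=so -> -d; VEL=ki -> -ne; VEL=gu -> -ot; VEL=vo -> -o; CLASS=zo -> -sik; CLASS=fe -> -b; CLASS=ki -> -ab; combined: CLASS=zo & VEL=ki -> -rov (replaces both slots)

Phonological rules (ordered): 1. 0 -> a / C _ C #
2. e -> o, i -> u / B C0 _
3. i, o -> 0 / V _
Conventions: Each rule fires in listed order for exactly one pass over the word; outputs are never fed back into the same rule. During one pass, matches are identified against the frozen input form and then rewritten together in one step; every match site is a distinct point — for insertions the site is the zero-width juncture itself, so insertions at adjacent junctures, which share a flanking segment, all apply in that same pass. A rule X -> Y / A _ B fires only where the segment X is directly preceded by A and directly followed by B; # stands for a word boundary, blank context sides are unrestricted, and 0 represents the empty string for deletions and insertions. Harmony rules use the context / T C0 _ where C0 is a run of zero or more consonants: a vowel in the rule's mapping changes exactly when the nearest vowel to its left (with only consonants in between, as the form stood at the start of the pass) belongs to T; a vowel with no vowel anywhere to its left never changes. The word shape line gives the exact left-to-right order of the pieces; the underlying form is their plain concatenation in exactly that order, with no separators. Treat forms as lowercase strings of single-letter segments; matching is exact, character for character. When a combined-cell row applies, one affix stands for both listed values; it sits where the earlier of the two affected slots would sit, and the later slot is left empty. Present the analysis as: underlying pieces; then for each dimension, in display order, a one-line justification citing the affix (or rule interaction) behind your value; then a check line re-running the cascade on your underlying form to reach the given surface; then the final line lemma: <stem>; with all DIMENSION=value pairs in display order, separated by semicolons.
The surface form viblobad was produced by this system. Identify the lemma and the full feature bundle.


underlying: vib-lo-b-d
GRD=so - signalled by the affix -lo
VEL=so - signalled by the affix -d
CLASS=fe - signalled by the affix -b
check: viblobd -> viblobad -> viblobad -> viblobad
lemma: vib; GRD=so; VEL=so; CLASS=fe


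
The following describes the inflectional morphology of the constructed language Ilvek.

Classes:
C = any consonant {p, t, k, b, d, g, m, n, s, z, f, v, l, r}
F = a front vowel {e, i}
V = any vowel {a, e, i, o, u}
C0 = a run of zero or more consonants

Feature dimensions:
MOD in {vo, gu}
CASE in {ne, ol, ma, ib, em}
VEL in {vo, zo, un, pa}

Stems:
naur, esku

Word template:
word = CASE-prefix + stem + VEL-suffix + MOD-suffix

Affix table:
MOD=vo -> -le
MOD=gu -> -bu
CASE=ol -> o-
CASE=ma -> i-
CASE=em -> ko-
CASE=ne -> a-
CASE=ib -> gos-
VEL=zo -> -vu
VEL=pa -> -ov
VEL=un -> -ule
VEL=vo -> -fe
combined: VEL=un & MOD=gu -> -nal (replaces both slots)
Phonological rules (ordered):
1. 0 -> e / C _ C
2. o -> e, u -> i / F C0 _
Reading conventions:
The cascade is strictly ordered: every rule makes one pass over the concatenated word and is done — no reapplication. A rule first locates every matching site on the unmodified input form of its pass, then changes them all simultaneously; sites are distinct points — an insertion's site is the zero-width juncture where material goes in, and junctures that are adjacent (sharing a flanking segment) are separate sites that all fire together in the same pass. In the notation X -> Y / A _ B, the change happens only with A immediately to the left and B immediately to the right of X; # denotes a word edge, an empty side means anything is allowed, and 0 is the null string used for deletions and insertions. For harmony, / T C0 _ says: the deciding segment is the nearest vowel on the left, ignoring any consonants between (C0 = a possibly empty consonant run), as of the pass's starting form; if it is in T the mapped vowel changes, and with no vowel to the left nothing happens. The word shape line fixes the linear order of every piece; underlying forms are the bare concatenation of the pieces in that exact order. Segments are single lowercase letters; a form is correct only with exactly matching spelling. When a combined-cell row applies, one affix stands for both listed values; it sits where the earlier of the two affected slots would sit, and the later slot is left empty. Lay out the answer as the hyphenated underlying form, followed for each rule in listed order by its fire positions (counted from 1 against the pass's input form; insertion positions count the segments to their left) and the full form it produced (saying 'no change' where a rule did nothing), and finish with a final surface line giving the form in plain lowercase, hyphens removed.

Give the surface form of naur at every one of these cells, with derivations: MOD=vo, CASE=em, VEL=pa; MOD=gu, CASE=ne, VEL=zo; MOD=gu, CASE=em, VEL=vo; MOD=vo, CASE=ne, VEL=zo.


cell MOD=vo, CASE=em, VEL=pa:
underlying: ko-naur-ov-le
1. 0 -> e / C _ C: inserts after position(s) 8: konaurovele
2. o -> e, u -> i / F C0 _: no change
surface: konaurovele

cell MOD=gu, CASE=ne, VEL=zo:
underlying: a-naur-vu-bu
1. 0 -> e / C _ C: inserts after position(s) 5: anaurevubu
2. o -> e, u -> i / F C0 _: fires at position(s) 8: anaurevibu
surface: anaurevibu

cell MOD=gu, CASE=em, VEL=vo:
underlying: ko-naur-fe-bu
1. 0 -> e / C _ C: inserts after position(s) 6: konaurefebu
2. o -> e, u -> i / F C0 _: fires at position(s) 11: konaurefebi
surface: konaurefebi

cell MOD=vo, CASE=ne, VEL=zo:
underlying: a-naur-vu-le
1. 0 -> e / C _ C: inserts after position(s) 5: anaurevule
2. o -> e, u -> i / F C0 _: fires at position(s) 8: anaurevile
surface: anaurevile


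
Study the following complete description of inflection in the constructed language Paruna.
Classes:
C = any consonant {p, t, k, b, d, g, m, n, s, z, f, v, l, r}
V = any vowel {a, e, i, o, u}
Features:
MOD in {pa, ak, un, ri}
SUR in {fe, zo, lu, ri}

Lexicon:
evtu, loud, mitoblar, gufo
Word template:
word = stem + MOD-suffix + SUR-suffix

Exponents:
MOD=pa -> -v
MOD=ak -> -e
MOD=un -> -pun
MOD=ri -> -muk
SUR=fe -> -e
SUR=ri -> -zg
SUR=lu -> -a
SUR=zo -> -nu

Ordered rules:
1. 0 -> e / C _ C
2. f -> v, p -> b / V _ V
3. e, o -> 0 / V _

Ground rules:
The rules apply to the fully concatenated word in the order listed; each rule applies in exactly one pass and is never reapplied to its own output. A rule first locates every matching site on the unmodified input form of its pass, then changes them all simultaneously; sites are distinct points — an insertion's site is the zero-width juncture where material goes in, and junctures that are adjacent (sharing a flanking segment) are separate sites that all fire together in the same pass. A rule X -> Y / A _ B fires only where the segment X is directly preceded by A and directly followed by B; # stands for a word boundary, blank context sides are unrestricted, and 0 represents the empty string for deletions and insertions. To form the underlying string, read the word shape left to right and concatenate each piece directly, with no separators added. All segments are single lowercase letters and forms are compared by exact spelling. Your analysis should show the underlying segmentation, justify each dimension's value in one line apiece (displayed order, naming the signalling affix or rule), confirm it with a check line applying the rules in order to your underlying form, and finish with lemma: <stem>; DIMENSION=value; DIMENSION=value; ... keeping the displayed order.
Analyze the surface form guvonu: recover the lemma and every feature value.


underlying: gufo-e-nu
MOD=ak - signalled by the affix -e
SUR=zo - signalled by the affix -nu
check: gufoenu -> gufoenu -> guvoenu -> guvonu
lemma: gufo; MOD=ak; SUR=zo


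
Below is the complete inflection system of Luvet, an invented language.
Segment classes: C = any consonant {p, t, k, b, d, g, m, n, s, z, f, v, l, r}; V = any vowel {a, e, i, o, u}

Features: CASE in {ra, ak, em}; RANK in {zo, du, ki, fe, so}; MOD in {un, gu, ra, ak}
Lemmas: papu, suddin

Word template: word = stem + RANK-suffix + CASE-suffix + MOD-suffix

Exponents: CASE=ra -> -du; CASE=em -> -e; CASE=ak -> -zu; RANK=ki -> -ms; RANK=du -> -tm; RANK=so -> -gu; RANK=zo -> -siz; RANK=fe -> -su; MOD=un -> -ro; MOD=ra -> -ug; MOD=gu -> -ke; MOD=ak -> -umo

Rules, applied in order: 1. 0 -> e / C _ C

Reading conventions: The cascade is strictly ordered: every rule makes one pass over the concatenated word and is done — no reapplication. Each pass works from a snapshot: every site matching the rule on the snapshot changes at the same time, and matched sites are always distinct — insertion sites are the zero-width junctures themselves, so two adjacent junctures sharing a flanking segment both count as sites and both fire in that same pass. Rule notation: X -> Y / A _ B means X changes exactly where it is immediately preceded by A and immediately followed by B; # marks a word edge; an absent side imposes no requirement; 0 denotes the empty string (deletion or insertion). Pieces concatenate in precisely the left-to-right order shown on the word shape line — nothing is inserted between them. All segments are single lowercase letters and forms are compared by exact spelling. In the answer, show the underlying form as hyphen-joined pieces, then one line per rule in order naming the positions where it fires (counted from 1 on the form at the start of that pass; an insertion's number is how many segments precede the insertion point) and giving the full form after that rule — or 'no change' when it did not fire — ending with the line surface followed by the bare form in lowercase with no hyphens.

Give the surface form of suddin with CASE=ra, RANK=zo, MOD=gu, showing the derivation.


underlying: suddin-siz-du-ke
1. 0 -> e / C _ C: inserts after position(s) 3, 6, 9: sudedinesizeduke
surface: sudedinesizeduke


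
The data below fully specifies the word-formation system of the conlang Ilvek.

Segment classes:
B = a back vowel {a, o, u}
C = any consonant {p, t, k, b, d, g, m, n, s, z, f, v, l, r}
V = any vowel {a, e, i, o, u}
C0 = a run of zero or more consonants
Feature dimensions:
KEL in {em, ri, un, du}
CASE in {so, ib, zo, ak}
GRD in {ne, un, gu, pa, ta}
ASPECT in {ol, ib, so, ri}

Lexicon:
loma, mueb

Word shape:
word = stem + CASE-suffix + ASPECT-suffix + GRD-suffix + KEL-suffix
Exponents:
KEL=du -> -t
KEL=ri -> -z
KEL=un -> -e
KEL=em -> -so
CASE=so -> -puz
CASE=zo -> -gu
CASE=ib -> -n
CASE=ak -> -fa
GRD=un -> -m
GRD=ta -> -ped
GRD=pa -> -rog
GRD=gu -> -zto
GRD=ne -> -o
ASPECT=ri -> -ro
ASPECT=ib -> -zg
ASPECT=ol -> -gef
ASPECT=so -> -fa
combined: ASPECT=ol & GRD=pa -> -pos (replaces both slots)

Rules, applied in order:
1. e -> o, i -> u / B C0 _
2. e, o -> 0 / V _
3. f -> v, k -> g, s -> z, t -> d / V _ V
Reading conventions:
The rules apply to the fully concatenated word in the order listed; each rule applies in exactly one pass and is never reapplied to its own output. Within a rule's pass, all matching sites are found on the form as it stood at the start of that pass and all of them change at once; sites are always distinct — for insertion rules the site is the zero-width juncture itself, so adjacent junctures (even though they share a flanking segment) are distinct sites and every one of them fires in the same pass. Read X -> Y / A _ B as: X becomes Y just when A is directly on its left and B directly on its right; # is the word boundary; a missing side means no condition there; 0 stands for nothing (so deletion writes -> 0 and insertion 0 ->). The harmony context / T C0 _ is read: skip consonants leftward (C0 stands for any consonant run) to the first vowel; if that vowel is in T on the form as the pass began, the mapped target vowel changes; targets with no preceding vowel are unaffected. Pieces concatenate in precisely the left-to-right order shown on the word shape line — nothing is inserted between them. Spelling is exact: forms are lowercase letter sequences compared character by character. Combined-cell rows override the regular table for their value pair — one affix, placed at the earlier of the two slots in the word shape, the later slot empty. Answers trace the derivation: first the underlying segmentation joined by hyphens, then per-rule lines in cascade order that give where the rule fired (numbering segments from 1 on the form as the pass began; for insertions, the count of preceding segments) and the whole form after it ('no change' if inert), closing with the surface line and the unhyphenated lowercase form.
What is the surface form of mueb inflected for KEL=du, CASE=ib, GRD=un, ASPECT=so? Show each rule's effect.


underlying: mueb-n-fa-m-t
1. e -> o, i -> u / B C0 _: fires at position(s) 3: muobnfamt
2. e, o -> 0 / V _: fires at position(s) 3: mubnfamt
3. f -> v, k -> g, s -> z, t -> d / V _ V: no change
surface: mubnfamt


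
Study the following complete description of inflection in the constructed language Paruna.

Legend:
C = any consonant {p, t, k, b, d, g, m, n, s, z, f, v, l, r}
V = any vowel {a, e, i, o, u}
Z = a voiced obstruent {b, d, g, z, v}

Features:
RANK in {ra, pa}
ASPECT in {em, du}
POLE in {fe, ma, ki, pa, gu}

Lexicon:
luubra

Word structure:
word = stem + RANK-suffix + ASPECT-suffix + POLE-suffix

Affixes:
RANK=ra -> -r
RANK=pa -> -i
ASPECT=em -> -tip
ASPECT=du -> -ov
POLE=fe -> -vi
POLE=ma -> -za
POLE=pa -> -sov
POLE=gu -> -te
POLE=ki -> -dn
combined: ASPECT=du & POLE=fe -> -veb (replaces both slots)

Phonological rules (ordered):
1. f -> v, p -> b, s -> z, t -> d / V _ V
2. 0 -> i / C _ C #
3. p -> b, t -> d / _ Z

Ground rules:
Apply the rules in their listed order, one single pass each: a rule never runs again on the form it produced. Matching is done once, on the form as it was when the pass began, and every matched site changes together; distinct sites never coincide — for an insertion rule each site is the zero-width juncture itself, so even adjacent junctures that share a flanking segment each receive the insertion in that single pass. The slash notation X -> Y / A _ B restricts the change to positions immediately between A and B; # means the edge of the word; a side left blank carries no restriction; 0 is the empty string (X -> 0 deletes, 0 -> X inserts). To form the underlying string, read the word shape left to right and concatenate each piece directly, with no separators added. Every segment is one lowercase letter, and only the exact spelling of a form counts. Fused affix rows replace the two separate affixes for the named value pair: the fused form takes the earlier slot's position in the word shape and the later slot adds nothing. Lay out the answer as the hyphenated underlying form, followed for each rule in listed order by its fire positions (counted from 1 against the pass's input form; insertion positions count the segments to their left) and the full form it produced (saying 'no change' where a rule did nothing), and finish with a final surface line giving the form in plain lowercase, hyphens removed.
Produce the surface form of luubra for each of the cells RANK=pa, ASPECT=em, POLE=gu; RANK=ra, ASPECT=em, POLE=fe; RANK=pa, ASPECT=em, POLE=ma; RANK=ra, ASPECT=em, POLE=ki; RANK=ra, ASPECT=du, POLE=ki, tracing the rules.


cell RANK=pa, ASPECT=em, POLE=gu:
underlying: luubra-i-tip-te
1. f -> v, p -> b, s -> z, t -> d / V _ V: fires at position(s) 8: luubraidipte
2. 0 -> i / C _ C #: no change
3. p -> b, t -> d / _ Z: no change
surface: luubraidipte

cell RANK=ra, ASPECT=em, POLE=fe:
underlying: luubra-r-tip-vi
1. f -> v, p -> b, s -> z, t -> d / V _ V: no change
2. 0 -> i / C _ C #: no change
3. p -> b, t -> d / _ Z: fires at position(s) 10: luubrartibvi
surface: luubrartibvi

cell RANK=pa, ASPECT=em, POLE=ma:
underlying: luubra-i-tip-za
1. f -> v, p -> b, s -> z, t -> d / V _ V: fires at position(s) 8: luubraidipza
2. 0 -> i / C _ C #: no change
3. p -> b, t -> d / _ Z: fires at position(s) 10: luubraidibza
surface: luubraidibza

cell RANK=ra, ASPECT=em, POLE=ki:
underlying: luubra-r-tip-dn
1. f -> v, p -> b, s -> z, t -> d / V _ V: no change
2. 0 -> i / C _ C #: inserts after position(s) 11: luubrartipdin
3. p -> b, t -> d / _ Z: fires at position(s) 10: luubrartibdin
surface: luubrartibdin

cell RANK=ra, ASPECT=du, POLE=ki:
underlying: luubra-r-ov-dn
1. f -> v, p -> b, s -> z, t -> d / V _ V: no change
2. 0 -> i / C _ C #: inserts after position(s) 10: luubrarovdin
3. p -> b, t -> d / _ Z: no change
surface: luubrarovdin


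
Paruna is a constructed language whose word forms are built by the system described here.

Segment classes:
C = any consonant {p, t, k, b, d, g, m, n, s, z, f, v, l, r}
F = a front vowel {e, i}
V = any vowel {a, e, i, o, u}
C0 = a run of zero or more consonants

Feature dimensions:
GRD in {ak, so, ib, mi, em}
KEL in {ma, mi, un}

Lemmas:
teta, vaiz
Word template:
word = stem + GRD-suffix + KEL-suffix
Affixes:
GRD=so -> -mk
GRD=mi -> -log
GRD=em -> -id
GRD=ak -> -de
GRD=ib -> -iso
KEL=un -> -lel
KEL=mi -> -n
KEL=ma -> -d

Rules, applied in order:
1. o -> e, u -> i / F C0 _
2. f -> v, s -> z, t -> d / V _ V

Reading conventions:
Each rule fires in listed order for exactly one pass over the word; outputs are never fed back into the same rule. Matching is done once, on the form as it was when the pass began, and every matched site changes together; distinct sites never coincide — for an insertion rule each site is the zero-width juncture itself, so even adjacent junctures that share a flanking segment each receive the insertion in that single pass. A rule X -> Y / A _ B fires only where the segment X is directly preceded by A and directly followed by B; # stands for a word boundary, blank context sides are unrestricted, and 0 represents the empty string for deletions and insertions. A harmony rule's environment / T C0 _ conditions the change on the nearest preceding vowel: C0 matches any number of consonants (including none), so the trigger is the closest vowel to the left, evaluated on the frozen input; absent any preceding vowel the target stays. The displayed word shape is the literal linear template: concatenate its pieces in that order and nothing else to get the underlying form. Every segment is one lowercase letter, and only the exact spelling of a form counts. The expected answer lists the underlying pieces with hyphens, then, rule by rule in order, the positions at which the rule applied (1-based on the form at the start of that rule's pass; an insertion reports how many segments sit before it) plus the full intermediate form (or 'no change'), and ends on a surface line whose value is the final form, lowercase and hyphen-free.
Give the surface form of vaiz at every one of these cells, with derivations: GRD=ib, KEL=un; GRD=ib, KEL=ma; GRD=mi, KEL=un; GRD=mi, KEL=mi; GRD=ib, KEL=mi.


cell GRD=ib, KEL=un:
underlying: vaiz-iso-lel
1. o -> e, u -> i / F C0 _: fires at position(s) 7: vaiziselel
2. f -> v, s -> z, t -> d / V _ V: fires at position(s) 6: vaizizelel
surface: vaizizelel

cell GRD=ib, KEL=ma:
underlying: vaiz-iso-d
1. o -> e, u -> i / F C0 _: fires at position(s) 7: vaizised
2. f -> v, s -> z, t -> d / V _ V: fires at position(s) 6: vaizized
surface: vaizized

cell GRD=mi, KEL=un:
underlying: vaiz-log-lel
1. o -> e, u -> i / F C0 _: fires at position(s) 6: vaizleglel
2. f -> v, s -> z, t -> d / V _ V: no change
surface: vaizleglel

cell GRD=mi, KEL=mi:
underlying: vaiz-log-n
1. o -> e, u -> i / F C0 _: fires at position(s) 6: vaizlegn
2. f -> v, s -> z, t -> d / V _ V: no change
surface: vaizlegn

cell GRD=ib, KEL=mi:
underlying: vaiz-iso-n
1. o -> e, u -> i / F C0 _: fires at position(s) 7: vaizisen
2. f -> v, s -> z, t -> d / V _ V: fires at position(s) 6: vaizizen
surface: vaizizen


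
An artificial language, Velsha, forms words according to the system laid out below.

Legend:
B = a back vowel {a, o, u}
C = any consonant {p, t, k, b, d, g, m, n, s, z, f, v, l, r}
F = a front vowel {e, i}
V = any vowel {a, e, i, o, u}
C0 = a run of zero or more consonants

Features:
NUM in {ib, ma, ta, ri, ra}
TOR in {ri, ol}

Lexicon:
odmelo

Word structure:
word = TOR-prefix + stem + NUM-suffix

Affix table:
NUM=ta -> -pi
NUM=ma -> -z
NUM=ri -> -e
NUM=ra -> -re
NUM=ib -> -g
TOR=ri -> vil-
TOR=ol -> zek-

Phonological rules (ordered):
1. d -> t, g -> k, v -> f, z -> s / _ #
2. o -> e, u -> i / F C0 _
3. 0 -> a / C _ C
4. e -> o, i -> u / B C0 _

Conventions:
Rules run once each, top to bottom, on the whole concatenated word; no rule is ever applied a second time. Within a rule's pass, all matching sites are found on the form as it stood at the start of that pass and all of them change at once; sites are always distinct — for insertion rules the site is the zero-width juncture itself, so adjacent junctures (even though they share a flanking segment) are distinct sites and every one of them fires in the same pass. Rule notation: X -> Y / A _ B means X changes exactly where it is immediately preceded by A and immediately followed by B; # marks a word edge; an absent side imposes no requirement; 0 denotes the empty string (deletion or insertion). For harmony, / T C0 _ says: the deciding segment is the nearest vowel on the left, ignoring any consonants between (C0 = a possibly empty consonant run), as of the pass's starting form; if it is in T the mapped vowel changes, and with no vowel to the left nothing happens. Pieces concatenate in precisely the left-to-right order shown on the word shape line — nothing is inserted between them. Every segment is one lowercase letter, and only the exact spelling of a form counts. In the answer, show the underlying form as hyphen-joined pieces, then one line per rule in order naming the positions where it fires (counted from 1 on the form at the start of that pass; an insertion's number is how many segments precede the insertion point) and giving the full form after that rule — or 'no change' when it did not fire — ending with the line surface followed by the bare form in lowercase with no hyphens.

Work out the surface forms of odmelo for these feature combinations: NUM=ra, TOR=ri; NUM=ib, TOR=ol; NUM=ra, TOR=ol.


cell NUM=ra, TOR=ri:
underlying: vil-odmelo-re
1. d -> t, g -> k, v -> f, z -> s / _ #: no change
2. o -> e, u -> i / F C0 _: fires at position(s) 4, 9: viledmelere
3. 0 -> a / C _ C: inserts after position(s) 5: viledamelere
4. e -> o, i -> u / B C0 _: fires at position(s) 8: viledamolere
surface: viledamolere

cell NUM=ib, TOR=ol:
underlying: zek-odmelo-g
1. d -> t, g -> k, v -> f, z -> s / _ #: fires at position(s) 10: zekodmelok
2. o -> e, u -> i / F C0 _: fires at position(s) 4, 9: zekedmelek
3. 0 -> a / C _ C: inserts after position(s) 5: zekedamelek
4. e -> o, i -> u / B C0 _: fires at position(s) 8: zekedamolek
surface: zekedamolek

cell NUM=ra, TOR=ol:
underlying: zek-odmelo-re
1. d -> t, g -> k, v -> f, z -> s / _ #: no change
2. o -> e, u -> i / F C0 _: fires at position(s) 4, 9: zekedmelere
3. 0 -> a / C _ C: inserts after position(s) 5: zekedamelere
4. e -> o, i -> u / B C0 _: fires at position(s) 8: zekedamolere
surface: zekedamolere


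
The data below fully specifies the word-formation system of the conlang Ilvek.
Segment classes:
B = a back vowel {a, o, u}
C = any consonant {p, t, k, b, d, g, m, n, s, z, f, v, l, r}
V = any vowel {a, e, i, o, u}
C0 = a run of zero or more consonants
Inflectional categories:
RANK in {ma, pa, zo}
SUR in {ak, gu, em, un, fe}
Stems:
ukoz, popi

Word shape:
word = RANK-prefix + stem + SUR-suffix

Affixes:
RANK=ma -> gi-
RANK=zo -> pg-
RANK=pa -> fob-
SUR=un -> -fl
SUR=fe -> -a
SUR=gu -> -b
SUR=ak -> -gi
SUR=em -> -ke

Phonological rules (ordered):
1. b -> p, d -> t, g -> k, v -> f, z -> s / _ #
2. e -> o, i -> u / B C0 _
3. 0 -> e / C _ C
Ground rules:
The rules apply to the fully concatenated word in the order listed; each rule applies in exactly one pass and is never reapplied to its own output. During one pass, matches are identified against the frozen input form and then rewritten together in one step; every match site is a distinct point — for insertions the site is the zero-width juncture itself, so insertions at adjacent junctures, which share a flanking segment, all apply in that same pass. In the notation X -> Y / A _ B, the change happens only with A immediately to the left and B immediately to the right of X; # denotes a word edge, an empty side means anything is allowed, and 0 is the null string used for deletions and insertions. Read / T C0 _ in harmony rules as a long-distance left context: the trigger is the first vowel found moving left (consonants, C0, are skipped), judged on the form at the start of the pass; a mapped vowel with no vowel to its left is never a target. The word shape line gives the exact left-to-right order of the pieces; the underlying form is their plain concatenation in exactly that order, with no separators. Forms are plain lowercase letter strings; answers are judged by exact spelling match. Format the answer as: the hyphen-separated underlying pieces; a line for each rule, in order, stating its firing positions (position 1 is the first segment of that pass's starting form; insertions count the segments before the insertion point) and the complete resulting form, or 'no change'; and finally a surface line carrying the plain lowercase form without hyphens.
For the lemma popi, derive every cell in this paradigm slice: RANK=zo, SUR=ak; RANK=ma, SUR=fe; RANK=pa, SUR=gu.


cell RANK=zo, SUR=ak:
underlying: pg-popi-gi
1. b -> p, d -> t, g -> k, v -> f, z -> s / _ #: no change
2. e -> o, i -> u / B C0 _: fires at position(s) 6: pgpopugi
3. 0 -> e / C _ C: inserts after position(s) 1, 2: pegepopugi
surface: pegepopugi

cell RANK=ma, SUR=fe:
underlying: gi-popi-a
1. b -> p, d -> t, g -> k, v -> f, z -> s / _ #: no change
2. e -> o, i -> u / B C0 _: fires at position(s) 6: gipopua
3. 0 -> e / C _ C: no change
surface: gipopua

cell RANK=pa, SUR=gu:
underlying: fob-popi-b
1. b -> p, d -> t, g -> k, v -> f, z -> s / _ #: fires at position(s) 8: fobpopip
2. e -> o, i -> u / B C0 _: fires at position(s) 7: fobpopup
3. 0 -> e / C _ C: inserts after position(s) 3: fobepopup
surface: fobepopup
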